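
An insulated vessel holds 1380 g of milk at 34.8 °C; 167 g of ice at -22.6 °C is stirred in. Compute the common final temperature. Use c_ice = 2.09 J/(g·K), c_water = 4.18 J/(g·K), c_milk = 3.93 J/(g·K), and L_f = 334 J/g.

Taking heat into each body as positive, Σ m c ΔT = 0:
ice -22.6→0 °C: 167×2.09×22.6 = 7888.1
  fusion: m_ice L_f = 167×334 = 55778
  meltwater 0→T: 167×4.18×T = 698.06 T
  milk: 5423.4(T − 34.8)
6121.5 T = 188734 − 63666 = 125068
T ≈ 20.43 °C — above 0 °C, consistent with complete melting.

T_f ≈ 20.4 °C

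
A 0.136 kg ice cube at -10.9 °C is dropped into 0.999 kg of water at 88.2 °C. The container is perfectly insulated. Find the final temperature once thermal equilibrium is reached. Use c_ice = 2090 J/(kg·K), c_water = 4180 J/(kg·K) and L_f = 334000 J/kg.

T_f ≈ 67.4 °C

Conservation of energy gives ΣQ = 0:
warm ice to 0 °C: 0.136·2090·(0 − (-10.9)) = 3098.2
  latent heat to melt: 0.136·334000 = 45424
  warm the meltwater: 568.48 T
  water: 4175.8(T − 88.2)
4744.3 T = 368307 − 48522 = 319785
T ≈ 67.40 °C (positive, so assuming full melt was valid).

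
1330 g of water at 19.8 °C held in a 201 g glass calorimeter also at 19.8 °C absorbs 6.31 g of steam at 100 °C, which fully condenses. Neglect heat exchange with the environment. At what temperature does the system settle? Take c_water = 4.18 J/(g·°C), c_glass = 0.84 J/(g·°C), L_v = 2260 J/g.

Let T be the final temperature. ΣQ_i = 0:
steam→water at 100 °C releases m L_v = 6.31·2260 = 14261; condensed water 100 °C→T: 26.38(T − 100); original water: 5559.4(T − 19.8); glass cup: 201·0.84·(T − 19.8) = 168.84(T − 19.8)
5754.6 T = 14261 + 2637.6 + 113419 = 130317
T ≈ 22.65 °C (< 100 °C, so full condensation is consistent).

T_f ≈ 22.6 °C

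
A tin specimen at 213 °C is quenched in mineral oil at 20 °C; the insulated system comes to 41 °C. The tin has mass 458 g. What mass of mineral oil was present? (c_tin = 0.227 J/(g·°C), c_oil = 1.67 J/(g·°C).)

m ≈ 510 g

|Q_tin| = |Q_oil|:
458×0.227×(213 − 41) = m×1.67×(41 − 20)
35.07 m = 17882  ⇒  m ≈ 509.9 g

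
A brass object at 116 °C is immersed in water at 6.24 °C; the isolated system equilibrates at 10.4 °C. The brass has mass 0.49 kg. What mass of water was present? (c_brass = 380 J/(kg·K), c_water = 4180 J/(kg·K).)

|Q_brass| = |Q_water|:
0.49·380·(116 − 10.4) = m·4180·(10.4 − 6.24)
17389 m = 19663  ⇒  m ≈ 1.131 kg

m ≈ 1.13 kg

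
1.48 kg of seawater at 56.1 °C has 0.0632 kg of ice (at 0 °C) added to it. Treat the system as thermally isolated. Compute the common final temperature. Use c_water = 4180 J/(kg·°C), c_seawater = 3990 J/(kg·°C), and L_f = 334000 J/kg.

Energy conservation, ΣQ = 0:
latent heat to melt: 0.0632·334000 = 21109; warm the meltwater: 264.18 T; seawater: 5905.2(T − 56.1)
6169.4 T = 331282 − 21109 = 310173
T ≈ 50.28 °C. Since T > 0 °C, the all-ice-melts assumption holds.

T_f ≈ 50.3 °C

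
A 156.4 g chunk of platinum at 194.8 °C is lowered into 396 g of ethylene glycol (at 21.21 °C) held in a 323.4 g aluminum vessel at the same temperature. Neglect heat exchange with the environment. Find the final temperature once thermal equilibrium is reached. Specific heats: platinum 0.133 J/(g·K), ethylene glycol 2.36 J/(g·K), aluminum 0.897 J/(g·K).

T_f ≈ 24.1 °C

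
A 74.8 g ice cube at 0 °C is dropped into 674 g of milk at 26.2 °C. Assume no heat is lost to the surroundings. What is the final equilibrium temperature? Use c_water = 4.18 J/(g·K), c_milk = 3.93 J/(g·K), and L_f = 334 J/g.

T_f ≈ 15.0 °C

Energy balance with sensible and latent terms:
latent heat to melt: 74.8×334 = 24983
  meltwater 0→T: 74.8×4.18×T = 312.66 T
  milk cools: 674×3.93×(T − 26.2) = 2648.8(T − 26.2)
2961.5 T = 69399 − 24983 = 44416
T ≈ 15.00 °C. Since T > 0 °C, the all-ice-melts assumption holds.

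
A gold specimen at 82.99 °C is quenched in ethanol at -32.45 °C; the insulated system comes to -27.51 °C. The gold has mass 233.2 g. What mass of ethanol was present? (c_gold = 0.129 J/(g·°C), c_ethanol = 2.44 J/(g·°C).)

m ≈ 276 g

|Q_gold| = |Q_ethanol|:
233.2×0.129×(82.99 − -27.51) = m×2.44×(-27.51 − (-32.45))
12.05 m = 3324.1  ⇒  m ≈ 275.8 g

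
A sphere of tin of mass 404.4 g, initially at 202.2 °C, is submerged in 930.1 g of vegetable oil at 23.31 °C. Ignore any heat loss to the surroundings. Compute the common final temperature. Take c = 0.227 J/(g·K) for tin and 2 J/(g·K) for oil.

T_f ≈ 31.7 °C

Conservation of energy gives ΣQ = 0:
404.4×0.227×(T − 202.2) + 930.1×2×(T − 23.31) = 0
1952 T = 61923
T ≈ 31.72 °C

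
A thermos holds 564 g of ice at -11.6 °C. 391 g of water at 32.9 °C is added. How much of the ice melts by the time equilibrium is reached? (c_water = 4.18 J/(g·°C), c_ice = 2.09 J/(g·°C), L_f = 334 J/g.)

m_melted ≈ 120 g

Water can give up m c ΔT = 391·4.18·32.9 = 53771 J before reaching 0 °C.
Warming the ice to 0 °C takes 564·2.09·11.6 = 13674 J, leaving 40097 J for melting.
To melt every bit of ice: 564·334 = 188376 J.
Since 40097 < 188376 J, not all the ice melts; equilibrium is at 0 °C.
m_melted·334 = 40097  ⇒  m_melted ≈ 120.1 g.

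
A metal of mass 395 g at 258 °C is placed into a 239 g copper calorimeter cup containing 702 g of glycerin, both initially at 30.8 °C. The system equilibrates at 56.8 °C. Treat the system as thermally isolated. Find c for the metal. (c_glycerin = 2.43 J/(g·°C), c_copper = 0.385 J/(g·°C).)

c ≈ 0.588 J/(g·°C)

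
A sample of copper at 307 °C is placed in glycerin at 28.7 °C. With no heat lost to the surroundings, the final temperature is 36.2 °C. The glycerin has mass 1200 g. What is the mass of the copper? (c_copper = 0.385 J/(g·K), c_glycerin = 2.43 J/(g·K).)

Energy conservation, ΣQ = 0:
m·0.385·(36.2 − 307) + 1200·2.43·(36.2 − 28.7) = 0
-104.26 m = -21870
m = -21870/-104.26 ≈ 209.8 g

m ≈ 210 g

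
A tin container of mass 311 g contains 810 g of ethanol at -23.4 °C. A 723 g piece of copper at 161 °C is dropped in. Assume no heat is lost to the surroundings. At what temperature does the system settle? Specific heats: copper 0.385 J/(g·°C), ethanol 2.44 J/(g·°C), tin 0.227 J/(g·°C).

T_f ≈ -1.3 °C

Let T be the final temperature. ΣQ_i = 0:
723*0.385*(T − 161) + 810*2.44*(T − (-23.4)) + 311*0.227*(T − (-23.4)) = 0
(278.36 + 1976.4 + 70.6) T = 278.36*161 + 1976.4*(-23.4) + 70.6*(-23.4)
T ≈ -1.33 °C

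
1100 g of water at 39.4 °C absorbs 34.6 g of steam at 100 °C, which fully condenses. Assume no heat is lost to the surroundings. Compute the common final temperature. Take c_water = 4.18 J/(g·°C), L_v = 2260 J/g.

Setting the total heat transfer to zero:
steam→water at 100 °C releases m L_v = 34.6·2260 = 78196; condensate cools 100→T: 34.6·4.18·(T − 100) = 144.63(T − 100); original water: 4598(T − 39.4)
4742.6 T = 78196 + 14463 + 181161 = 273820
T ≈ 57.74 °C, under the boiling point, so the assumption holds.

T_f ≈ 57.7 °C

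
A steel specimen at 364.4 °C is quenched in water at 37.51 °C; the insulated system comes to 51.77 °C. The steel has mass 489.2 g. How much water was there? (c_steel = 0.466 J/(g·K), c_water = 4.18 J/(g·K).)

m ≈ 1200 g

Conservation of energy gives ΣQ = 0:
489.2×0.466×(51.77 − 364.4) + m×4.18×(51.77 − 37.51) = 0
59.61 m = 71269
m = 71269/59.61 ≈ 1196 g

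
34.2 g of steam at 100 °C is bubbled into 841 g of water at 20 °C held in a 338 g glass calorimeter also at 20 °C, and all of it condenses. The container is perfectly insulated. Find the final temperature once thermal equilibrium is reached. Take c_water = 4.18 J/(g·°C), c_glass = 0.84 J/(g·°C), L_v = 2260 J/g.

Taking heat into each body as positive, Σ m c ΔT = 0:
steam→water at 100 °C releases m L_v = 34.2×2260 = 77292
  condensed water 100 °C→T: 142.96(T − 100)
  water warms: 841×4.18×(T − 20) = 3515.4(T − 20)
  glass cup: 338×0.84×(T − 20) = 283.92(T − 20)
3942.3 T = 77292 + 14296 + 75986 = 167574
T ≈ 42.51 °C (< 100 °C, so full condensation is consistent).

T_f ≈ 42.5 °C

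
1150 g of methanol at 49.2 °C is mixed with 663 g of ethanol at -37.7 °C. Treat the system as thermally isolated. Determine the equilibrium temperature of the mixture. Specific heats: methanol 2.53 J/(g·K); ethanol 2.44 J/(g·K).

Energy conservation, ΣQ = 0:
1150·2.53·(T − 49.2) + 663·2.44·(T − (-37.7)) = 0
4527.2 T = 82159
T ≈ 18.15 °C

T_f ≈ 18.1 °C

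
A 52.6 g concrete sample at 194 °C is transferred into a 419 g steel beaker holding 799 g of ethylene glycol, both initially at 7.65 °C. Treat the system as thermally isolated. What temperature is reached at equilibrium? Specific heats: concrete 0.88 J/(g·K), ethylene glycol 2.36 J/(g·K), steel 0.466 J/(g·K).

Conservation of energy gives ΣQ = 0:
52.6×0.88×(T − 194) + 799×2.36×(T − 7.65) + 419×0.466×(T − 7.65) = 0
46.29(T − 194) + 1885.6(T − 7.65) + 195.25(T − 7.65) = 0
(46.29 + 1885.6 + 195.25) T = 46.29×194 + 1885.6×7.65 + 195.25×7.65
T = 24899 / 2127.2 = 11.7 °C

T_f ≈ 11.7 °C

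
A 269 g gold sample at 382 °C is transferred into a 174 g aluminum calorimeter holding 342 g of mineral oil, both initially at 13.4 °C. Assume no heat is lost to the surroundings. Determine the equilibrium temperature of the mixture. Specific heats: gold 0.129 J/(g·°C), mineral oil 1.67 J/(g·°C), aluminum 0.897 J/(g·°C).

T_f ≈ 30.2 °C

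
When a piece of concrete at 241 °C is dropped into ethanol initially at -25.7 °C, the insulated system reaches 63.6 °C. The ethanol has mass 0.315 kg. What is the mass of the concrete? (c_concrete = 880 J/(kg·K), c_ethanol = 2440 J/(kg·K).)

Let T be the final temperature. ΣQ_i = 0:
m·880·(63.6 − 241) + 0.315·2440·(63.6 − (-25.7)) = 0
-156112 m = -68636
m = -68636/-156112 ≈ 0.4397 kg

m ≈ 0.44 kg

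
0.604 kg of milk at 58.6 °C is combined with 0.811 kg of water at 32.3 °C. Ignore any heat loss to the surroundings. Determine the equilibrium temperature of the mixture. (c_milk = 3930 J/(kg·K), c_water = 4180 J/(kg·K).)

T_f ≈ 43.1 °C

Heat gained plus heat lost sum to zero:
0.604×3930×(T − 58.6) + 0.811×4180×(T − 32.3) = 0
5763.7 T = 248596
T ≈ 43.13 °C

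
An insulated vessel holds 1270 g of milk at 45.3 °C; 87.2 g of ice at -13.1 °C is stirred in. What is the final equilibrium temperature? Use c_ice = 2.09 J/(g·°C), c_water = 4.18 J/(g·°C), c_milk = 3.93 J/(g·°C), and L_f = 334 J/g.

T_f ≈ 36.3 °C

Sum of m c ΔT and latent-heat terms is zero:
warm ice to 0 °C: 87.2×2.09×(0 − (-13.1)) = 2387.4
  fusion: m_ice L_f = 87.2×334 = 29125
  meltwater 0→T: 87.2×4.18×T = 364.5 T
  milk: 4991.1(T − 45.3)
5355.6 T = 226097 − 31512 = 194585
T ≈ 36.33 °C — above 0 °C, consistent with complete melting.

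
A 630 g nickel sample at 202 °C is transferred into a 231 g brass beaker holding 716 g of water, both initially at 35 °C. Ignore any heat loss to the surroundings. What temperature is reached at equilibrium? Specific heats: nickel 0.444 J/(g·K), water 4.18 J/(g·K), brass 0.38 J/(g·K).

T_f ≈ 48.9 °C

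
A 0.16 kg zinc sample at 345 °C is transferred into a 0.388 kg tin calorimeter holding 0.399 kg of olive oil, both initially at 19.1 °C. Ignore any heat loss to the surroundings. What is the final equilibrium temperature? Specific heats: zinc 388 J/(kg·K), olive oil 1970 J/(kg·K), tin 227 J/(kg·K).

Conservation of energy gives ΣQ = 0:
0.16*388*(T − 345) + 0.399*1970*(T − 19.1) + 0.388*227*(T − 19.1) = 0
936.19 T = 38113
T = 38113 / 936.19 = 40.7 °C

T_f ≈ 40.7 °C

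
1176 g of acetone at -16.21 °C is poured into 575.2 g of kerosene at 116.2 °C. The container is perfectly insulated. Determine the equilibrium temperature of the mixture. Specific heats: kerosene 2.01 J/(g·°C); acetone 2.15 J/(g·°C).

T_f ≈ 25.3 °C

Set heat shed by the hot body equal to heat absorbed by the cold body:
575.2·2.01·(116.2 − T) = 1176·2.15·(T − (-16.21))
1156.2(116.2 − T) = 2528.4(T − (-16.21))
3684.6 T = 93359  ⇒  T ≈ 25.34 °C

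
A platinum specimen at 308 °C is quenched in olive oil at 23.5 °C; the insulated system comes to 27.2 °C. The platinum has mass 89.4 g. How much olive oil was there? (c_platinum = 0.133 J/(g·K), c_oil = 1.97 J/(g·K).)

Heat lost by the platinum = heat gained by the oil:
89.4·0.133·(308 − 27.2) = m·1.97·(27.2 − 23.5)
7.289 m = 3338.8  ⇒  m ≈ 458.1 g

m ≈ 458 g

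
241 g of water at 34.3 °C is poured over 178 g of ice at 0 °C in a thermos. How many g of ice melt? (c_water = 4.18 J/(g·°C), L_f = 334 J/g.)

m_melted ≈ 103 g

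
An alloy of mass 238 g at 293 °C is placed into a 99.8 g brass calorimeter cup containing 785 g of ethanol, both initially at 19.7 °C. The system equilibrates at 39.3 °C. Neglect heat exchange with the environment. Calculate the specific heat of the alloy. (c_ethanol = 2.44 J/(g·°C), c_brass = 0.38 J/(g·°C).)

Conservation of energy gives ΣQ = 0:
238·c·(39.3 − 293) + 785·2.44·(39.3 − 19.7) + 99.8·0.38·(39.3 − 19.7) = 0
-60381 c = -38285
c = -38285/-60381 ≈ 0.6341 J/(g·°C)

c ≈ 0.634 J/(g·°C)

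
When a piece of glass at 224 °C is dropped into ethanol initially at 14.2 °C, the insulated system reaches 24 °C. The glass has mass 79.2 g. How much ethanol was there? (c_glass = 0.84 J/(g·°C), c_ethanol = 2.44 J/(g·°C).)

|Q_glass| = |Q_ethanol|:
79.2·0.84·(224 − 24) = m·2.44·(24 − 14.2)
23.91 m = 13306  ⇒  m ≈ 556.4 g

m ≈ 556 g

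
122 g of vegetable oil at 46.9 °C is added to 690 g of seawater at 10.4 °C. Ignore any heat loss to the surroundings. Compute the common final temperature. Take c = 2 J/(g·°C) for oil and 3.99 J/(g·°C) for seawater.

T_f ≈ 13.4 °C

T_f is the heat-capacity-weighted average of the initial temperatures:
T_f = (244×46.9 + 2753.1×10.4) / (244 + 2753.1)
    = 40076 / 2997.1 ≈ 13.37 °C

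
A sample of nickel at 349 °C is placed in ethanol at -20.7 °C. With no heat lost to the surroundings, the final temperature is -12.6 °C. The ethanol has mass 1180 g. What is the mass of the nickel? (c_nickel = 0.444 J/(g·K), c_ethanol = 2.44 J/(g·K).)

m ≈ 145 g

Heat gained plus heat lost sum to zero:
m·0.444·(-12.6 − 349) + 1180·2.44·(-12.6 − (-20.7)) = 0
-160.55 m = -23322
m = -23322/-160.55 ≈ 145.3 g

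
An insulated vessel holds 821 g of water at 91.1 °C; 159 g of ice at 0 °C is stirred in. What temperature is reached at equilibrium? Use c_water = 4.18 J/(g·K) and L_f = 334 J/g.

T_f ≈ 63.4 °C

Heat gained plus heat lost sum to zero:
melt ice: 159·334 = 53106
  meltwater 0→T: 159·4.18·T = 664.62 T
  water cools: 821·4.18·(T − 91.1) = 3431.8(T − 91.1)
4096.4 T = 312635 − 53106 = 259529
T ≈ 63.36 °C. Since T > 0 °C, the all-ice-melts assumption holds.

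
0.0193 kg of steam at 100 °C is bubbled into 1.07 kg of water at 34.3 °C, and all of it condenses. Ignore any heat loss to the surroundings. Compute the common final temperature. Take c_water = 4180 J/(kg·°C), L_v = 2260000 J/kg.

Taking heat into each body as positive, Σ m c ΔT = 0:
steam→water at 100 °C releases m L_v = 0.0193·2260000 = 43618
  condensate cools 100→T: 0.0193·4180·(T − 100) = 80.67(T − 100)
  original water: 4472.6(T − 34.3)
4553.3 T = 43618 + 8067.4 + 153410 = 205096
T ≈ 45.04 °C (< 100 °C, so full condensation is consistent).

T_f ≈ 45.0 °C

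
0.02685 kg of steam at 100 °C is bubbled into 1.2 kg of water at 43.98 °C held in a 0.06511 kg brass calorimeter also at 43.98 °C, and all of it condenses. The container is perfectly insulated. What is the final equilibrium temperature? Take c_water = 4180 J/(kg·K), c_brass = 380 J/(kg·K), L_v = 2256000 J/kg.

T_f ≈ 57.0 °C

Let T be the final temperature. ΣQ_i = 0:
steam→water at 100 °C releases m L_v = 0.02685·2256000 = 60574
  condensate cools 100→T: 0.02685·4180·(T − 100) = 112.23(T − 100)
  original water: 5016(T − 43.98)
  brass cup: 0.06511·380·(T − 43.98) = 24.74(T − 43.98)
5153 T = 60574 + 11223 + 221692 = 293489
T ≈ 56.96 °C — below 100 °C, confirming all the steam condensed.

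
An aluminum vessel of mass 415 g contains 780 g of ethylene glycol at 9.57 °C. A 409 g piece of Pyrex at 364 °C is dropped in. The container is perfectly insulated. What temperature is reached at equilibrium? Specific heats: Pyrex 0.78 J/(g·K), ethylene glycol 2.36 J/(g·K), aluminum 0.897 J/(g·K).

T_f ≈ 54.2 °C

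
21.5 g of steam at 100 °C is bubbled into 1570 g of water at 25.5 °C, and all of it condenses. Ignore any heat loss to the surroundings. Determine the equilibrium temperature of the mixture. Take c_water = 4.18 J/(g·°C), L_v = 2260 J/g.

Heat gained plus heat lost sum to zero:
steam→water at 100 °C releases m L_v = 21.5·2260 = 48590; condensed water 100 °C→T: 89.87(T − 100); original water: 6562.6(T − 25.5)
6652.5 T = 48590 + 8987 + 167346 = 224923
T ≈ 33.81 °C, under the boiling point, so the assumption holds.

T_f ≈ 33.8 °C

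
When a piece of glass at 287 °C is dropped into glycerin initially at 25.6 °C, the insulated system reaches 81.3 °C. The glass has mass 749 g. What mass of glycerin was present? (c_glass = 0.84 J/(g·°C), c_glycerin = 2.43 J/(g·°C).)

Energy conservation, ΣQ = 0:
749×0.84×(81.3 − 287) + m×2.43×(81.3 − 25.6) = 0
135.35 m = 129418
m = 129418/135.35 ≈ 956.2 g

m ≈ 956 g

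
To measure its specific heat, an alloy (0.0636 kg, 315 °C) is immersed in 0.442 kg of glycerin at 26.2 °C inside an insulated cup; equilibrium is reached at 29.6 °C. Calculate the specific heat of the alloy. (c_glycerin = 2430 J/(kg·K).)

c ≈ 201 J/(kg·K)

Heat lost by the alloy = heat gained by the glycerin:
0.0636·c·(315 − 29.6) = 0.442·2430·(29.6 − 26.2)
18.15 c = 3651.8  ⇒  c ≈ 201.2 J/(kg·K)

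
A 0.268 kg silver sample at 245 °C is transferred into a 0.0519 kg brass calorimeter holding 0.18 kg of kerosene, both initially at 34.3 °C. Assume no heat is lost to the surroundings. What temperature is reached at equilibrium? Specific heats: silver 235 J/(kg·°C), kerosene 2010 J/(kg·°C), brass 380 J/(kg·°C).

T_f ≈ 64.2 °C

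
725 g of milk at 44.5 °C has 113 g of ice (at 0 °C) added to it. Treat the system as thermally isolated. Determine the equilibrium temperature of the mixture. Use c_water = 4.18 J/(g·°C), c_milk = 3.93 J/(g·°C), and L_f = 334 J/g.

T_f ≈ 26.8 °C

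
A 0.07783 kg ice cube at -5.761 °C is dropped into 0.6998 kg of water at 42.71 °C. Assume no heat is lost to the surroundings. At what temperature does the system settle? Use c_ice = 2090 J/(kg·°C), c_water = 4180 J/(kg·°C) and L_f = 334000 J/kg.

Conservation of energy gives ΣQ = 0:
ice -5.761→0 °C: 0.07783·2090·5.761 = 937.11
  melt ice: 0.07783·334000 = 25995
  warm the meltwater: 325.33 T
  water cools: 0.6998·4180·(T − 42.71) = 2925.2(T − 42.71)
3250.5 T = 124934 − 26932 = 98001
T ≈ 30.15 °C. Since T > 0 °C, the all-ice-melts assumption holds.

T_f ≈ 30.1 °C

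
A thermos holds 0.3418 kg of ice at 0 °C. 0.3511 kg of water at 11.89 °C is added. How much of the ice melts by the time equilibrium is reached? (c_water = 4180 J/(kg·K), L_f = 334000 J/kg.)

Heat available from the water dropping to 0 °C: 0.3511×4180×11.89 = 17450 J.
To melt every bit of ice: 0.3418×334000 = 114161 J.
That's not enough to melt it all — equilibrium is at 0 °C with ice remaining.
Mass melted = 17450/334000 ≈ 0.05224 kg.

m_melted ≈ 0.0522 kg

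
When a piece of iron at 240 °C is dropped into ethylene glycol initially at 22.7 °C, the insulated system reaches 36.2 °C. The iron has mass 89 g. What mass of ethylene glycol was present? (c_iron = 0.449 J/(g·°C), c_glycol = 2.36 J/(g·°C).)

m ≈ 256 g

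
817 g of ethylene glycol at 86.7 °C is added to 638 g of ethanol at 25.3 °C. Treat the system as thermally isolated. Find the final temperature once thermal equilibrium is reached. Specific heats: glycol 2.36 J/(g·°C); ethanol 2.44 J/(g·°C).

T_f ≈ 59.3 °C

With ΣQ=0 the equilibrium temperature is the m·c-weighted mean:
T_f = (1928.1·86.7 + 1556.7·25.3) / (1928.1 + 1556.7)
    = 206553 / 3484.8 ≈ 59.27 °C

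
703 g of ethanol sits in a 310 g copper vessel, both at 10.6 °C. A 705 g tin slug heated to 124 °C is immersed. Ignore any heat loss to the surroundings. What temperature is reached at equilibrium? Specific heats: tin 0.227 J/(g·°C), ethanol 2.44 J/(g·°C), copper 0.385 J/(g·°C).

Setting the total heat transfer to zero:
705·0.227·(T − 124) + 703·2.44·(T − 10.6) + 310·0.385·(T − 10.6) = 0
1994.7 T = 39292
T ≈ 19.70 °C

T_f ≈ 19.7 °C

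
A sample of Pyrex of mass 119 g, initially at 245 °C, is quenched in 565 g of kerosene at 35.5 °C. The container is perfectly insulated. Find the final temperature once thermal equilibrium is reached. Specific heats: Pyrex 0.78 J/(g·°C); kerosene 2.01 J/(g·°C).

With ΣQ=0 the equilibrium temperature is the m·c-weighted mean:
T_f = (92.82*245 + 1135.6*35.5) / (92.82 + 1135.6)
    = 63056 / 1228.5 ≈ 51.33 °C

T_f ≈ 51.3 °C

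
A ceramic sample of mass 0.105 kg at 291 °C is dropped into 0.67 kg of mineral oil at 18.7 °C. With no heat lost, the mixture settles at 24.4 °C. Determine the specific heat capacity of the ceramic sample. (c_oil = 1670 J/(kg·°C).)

c ≈ 228 J/(kg·°C)

Heat gained plus heat lost sum to zero:
0.105·c·(24.4 − 291) + 0.67·1670·(24.4 − 18.7) = 0
-27.99 c = -6377.7
c = -6377.7/-27.99 ≈ 227.8 J/(kg·°C)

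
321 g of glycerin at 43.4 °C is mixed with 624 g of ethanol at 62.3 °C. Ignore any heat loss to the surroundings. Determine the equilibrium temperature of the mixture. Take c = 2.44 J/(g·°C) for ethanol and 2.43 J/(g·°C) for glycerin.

Set heat shed by the hot body equal to heat absorbed by the cold body:
624·2.44·(62.3 − T) = 321·2.43·(T − 43.4)
1522.6(62.3 − T) = 780.03(T − 43.4)
2302.6 T = 128709  ⇒  T ≈ 55.90 °C

T_f ≈ 55.9 °C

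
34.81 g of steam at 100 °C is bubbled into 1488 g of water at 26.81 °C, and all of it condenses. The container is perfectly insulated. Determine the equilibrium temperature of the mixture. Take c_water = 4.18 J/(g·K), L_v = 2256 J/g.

Taking heat into each body as positive, Σ m c ΔT = 0:
condense steam: −34.81·2256 = −78531
  condensate cools 100→T: 34.81·4.18·(T − 100) = 145.51(T − 100)
  water warms: 1488·4.18·(T − 26.81) = 6219.8(T − 26.81)
6365.3 T = 78531 + 14551 + 166754 = 259836
T ≈ 40.82 °C, under the boiling point, so the assumption holds.

T_f ≈ 40.8 °C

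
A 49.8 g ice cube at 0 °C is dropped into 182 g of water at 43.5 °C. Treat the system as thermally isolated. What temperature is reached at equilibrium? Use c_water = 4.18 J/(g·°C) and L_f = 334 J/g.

T_f ≈ 17.0 °C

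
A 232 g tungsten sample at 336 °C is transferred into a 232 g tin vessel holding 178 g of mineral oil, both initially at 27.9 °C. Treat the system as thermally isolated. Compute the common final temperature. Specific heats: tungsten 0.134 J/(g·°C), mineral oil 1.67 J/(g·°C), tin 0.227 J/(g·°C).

Energy conservation, ΣQ = 0:
232*0.134*(T − 336) + 178*1.67*(T − 27.9) + 232*0.227*(T − 27.9) = 0
31.09(T − 336) + 297.26(T − 27.9) + 52.66(T − 27.9) = 0
381.01 T = 20208
T = 20208/381.01 ≈ 53.04 °C

T_f ≈ 53.0 °C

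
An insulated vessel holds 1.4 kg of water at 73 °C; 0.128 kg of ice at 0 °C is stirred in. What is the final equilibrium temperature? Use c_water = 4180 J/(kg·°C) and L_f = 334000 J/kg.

Heat gained plus heat lost sum to zero:
melt ice: 0.128·334000 = 42752
  warm the meltwater: 535.04 T
  water cools: 1.4·4180·(T − 73) = 5852(T − 73)
6387 T = 427196 − 42752 = 384444
T ≈ 60.19 °C — above 0 °C, consistent with complete melting.

T_f ≈ 60.2 °C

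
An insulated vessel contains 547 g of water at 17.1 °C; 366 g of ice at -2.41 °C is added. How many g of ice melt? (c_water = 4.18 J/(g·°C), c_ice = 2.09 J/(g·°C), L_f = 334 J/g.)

m_melted ≈ 112 g

Cooling the water to 0 °C releases 547×4.18×17.1 = 39098 J.
Of that, 366×2.09×2.41 = 1843.5 J goes to bring the ice to 0 °C, leaving 37255 J.
To melt every bit of ice: 366×334 = 122244 J.
Since 37255 < 122244 J, not all the ice melts; equilibrium is at 0 °C.
m_melt = 37255 / L_f = 111.5 g.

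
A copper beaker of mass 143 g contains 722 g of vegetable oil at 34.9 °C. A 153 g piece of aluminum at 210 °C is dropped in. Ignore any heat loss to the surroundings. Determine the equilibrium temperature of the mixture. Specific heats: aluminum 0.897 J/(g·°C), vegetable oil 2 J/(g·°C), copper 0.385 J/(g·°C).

With ΣQ=0 the equilibrium temperature is the m·c-weighted mean:
T_f = (137.24*210 + 1444*34.9 + 55.05*34.9) / (137.24 + 1444 + 55.05)
    = 81138 / 1636.3 ≈ 49.59 °C

T_f ≈ 49.6 °C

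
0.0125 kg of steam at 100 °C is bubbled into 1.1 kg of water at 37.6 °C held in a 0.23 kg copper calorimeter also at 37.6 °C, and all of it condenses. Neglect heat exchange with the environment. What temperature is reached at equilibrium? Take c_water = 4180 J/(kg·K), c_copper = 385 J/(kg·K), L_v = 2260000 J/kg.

Let T be the final temperature. ΣQ_i = 0:
condense steam: −0.0125×2260000 = −28250
  condensed water 100 °C→T: 52.25(T − 100)
  water warms: 1.1×4180×(T − 37.6) = 4598(T − 37.6)
  copper cup: 0.23×385×(T − 37.6) = 88.55(T − 37.6)
4738.8 T = 28250 + 5225 + 176214 = 209689
T ≈ 44.25 °C — below 100 °C, confirming all the steam condensed.

T_f ≈ 44.2 °C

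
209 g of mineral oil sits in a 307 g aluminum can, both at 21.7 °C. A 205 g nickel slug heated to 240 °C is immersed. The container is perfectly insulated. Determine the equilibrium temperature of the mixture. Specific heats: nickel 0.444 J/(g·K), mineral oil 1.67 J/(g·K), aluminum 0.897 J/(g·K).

T_f ≈ 49.5 °C

Taking heat into each body as positive, Σ m c ΔT = 0:
205*0.444*(T − 240) + 209*1.67*(T − 21.7) + 307*0.897*(T − 21.7) = 0
715.43 T = 35394
T = 35394 / 715.43 = 49.5 °C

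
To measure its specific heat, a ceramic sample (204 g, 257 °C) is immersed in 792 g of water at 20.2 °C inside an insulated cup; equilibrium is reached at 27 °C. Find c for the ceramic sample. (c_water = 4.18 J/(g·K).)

c ≈ 0.48 J/(g·K)

m_s c (T_s − T_f) = m_water c_water (T_f − T_0):
204·c·(257 − 27) = 792·4.18·(27 − 20.2)
46920 c = 22512  ⇒  c ≈ 0.4798 J/(g·K)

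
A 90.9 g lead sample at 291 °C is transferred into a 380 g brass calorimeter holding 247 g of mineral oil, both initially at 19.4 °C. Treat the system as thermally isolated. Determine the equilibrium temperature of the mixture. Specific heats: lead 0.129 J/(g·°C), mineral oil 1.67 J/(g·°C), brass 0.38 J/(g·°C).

T_f ≈ 25.0 °C

Setting the total heat transfer to zero:
90.9×0.129×(T − 291) + 247×1.67×(T − 19.4) + 380×0.38×(T − 19.4) = 0
11.73(T − 291) + 412.49(T − 19.4) + 144.4(T − 19.4) = 0
568.62 T = 14216
T = 14216/568.62 ≈ 25.00 °C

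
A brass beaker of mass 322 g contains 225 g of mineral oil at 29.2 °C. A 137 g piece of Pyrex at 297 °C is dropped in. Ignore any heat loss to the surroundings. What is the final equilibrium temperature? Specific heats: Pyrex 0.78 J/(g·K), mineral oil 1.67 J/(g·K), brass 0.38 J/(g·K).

Energy conservation, ΣQ = 0:
137×0.78×(T − 297) + 225×1.67×(T − 29.2) + 322×0.38×(T − 29.2) = 0
604.97 T = 46282
T = 46282 / 604.97 = 76.5 °C

T_f ≈ 76.5 °C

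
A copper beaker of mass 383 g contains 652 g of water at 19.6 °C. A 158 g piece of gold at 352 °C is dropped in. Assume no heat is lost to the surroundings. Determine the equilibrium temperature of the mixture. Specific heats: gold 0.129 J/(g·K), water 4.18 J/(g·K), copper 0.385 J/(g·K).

T_f = Σ m_i c_i T_i / Σ m_i c_i:
T_f = (20.38×352 + 2725.4×19.6 + 147.46×19.6) / (20.38 + 2725.4 + 147.46)
    = 63482 / 2893.2 ≈ 21.94 °C

T_f ≈ 21.9 °C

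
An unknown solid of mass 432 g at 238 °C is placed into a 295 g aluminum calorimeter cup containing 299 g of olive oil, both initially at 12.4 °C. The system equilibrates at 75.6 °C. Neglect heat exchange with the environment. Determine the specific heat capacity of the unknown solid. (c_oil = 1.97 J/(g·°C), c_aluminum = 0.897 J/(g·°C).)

c ≈ 0.769 J/(g·°C)

Net heat exchanged in the isolated system is zero:
432×c×(75.6 − 238) + 299×1.97×(75.6 − 12.4) + 295×0.897×(75.6 − 12.4) = 0
-70157 c = -53950
c = -53950/-70157 ≈ 0.769 J/(g·°C)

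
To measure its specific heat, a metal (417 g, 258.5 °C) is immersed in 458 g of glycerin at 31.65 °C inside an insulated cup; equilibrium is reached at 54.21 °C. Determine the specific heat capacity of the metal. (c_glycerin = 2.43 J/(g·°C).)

Net heat exchanged in the isolated system is zero:
417·c·(54.21 − 258.5) + 458·2.43·(54.21 − 31.65) = 0
-85189 c = -25108
c = -25108/-85189 ≈ 0.2947 J/(g·°C)

c ≈ 0.295 J/(g·°C)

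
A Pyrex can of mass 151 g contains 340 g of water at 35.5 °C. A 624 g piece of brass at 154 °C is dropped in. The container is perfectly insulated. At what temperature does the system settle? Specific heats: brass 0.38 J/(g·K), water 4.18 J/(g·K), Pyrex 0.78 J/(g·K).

Let T be the final temperature. ΣQ_i = 0:
624×0.38×(T − 154) + 340×4.18×(T − 35.5) + 151×0.78×(T − 35.5) = 0
237.12(T − 154) + 1421.2(T − 35.5) + 117.78(T − 35.5) = 0
(237.12 + 1421.2 + 117.78) T = 237.12×154 + 1421.2×35.5 + 117.78×35.5
T ≈ 51.32 °C

T_f ≈ 51.3 °C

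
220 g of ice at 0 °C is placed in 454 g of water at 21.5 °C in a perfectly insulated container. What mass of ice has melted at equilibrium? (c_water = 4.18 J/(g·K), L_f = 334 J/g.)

m_melted ≈ 122 g

Cooling the water to 0 °C releases 454×4.18×21.5 = 40801 J.
Fully melting the ice requires m_ice L_f = 220×334 = 73480 J.
Since 40801 < 73480 J, not all the ice melts; equilibrium is at 0 °C.
Mass melted = 40801/334 ≈ 122.2 g.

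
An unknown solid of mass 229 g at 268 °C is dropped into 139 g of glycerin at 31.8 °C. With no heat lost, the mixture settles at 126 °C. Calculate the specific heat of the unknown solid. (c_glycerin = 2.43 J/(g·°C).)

c ≈ 0.978 J/(g·°C)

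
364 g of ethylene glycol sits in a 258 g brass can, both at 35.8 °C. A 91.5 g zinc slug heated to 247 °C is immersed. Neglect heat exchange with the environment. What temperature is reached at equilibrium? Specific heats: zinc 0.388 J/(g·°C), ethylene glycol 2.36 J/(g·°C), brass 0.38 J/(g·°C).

Energy conservation, ΣQ = 0:
91.5·0.388·(T − 247) + 364·2.36·(T − 35.8) + 258·0.38·(T − 35.8) = 0
992.58 T = 43032
T ≈ 43.35 °C

T_f ≈ 43.4 °C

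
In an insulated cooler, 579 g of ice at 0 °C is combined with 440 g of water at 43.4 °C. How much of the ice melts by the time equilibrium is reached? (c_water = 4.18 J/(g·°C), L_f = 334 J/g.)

m_melted ≈ 239 g

Heat available from the water dropping to 0 °C: 440×4.18×43.4 = 79821 J.
Fully melting the ice requires m_ice L_f = 579×334 = 193386 J.
79821 J < 193386 J, so only part of the ice melts and the system sits at 0 °C.
m_melt = 79821 / L_f = 239 g.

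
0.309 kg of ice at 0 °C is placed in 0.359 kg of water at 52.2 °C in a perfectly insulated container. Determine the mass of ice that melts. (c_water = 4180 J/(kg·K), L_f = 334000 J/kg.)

m_melted ≈ 0.235 kg

Heat available from the water dropping to 0 °C: 0.359·4180·52.2 = 78332 J.
To melt every bit of ice: 0.309·334000 = 103206 J.
That's not enough to melt it all — equilibrium is at 0 °C with ice remaining.
Mass melted = 78332/334000 ≈ 0.2345 kg.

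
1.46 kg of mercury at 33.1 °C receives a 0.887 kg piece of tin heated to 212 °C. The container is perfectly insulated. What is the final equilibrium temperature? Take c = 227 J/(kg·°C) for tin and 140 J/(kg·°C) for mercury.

Set heat shed by the hot body equal to heat absorbed by the cold body:
0.887*227*(212 − T) = 1.46*140*(T − 33.1)
201.35(212 − T) = 204.4(T − 33.1)
405.75 T = 49452  ⇒  T ≈ 121.88 °C

T_f ≈ 121.9 °C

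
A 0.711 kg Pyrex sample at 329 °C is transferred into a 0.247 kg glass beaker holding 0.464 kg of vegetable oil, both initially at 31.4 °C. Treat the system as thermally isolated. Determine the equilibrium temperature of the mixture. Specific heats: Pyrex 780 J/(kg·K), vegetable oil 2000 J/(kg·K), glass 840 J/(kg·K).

Conservation of energy gives ΣQ = 0:
0.711*780*(T − 329) + 0.464*2000*(T − 31.4) + 0.247*840*(T − 31.4) = 0
554.58(T − 329) + 928(T − 31.4) + 207.48(T − 31.4) = 0
1690.1 T = 218111
T = 218111/1690.1 ≈ 129.06 °C

T_f ≈ 129.1 °C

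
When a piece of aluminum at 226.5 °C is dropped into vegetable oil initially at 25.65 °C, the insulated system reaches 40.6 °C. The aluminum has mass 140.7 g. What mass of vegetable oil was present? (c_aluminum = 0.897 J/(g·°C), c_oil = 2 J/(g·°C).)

Conservation of energy gives ΣQ = 0:
140.7×0.897×(40.6 − 226.5) + m×2×(40.6 − 25.65) = 0
29.9 m = 23462
m = 23462/29.9 ≈ 784.7 g

m ≈ 785 g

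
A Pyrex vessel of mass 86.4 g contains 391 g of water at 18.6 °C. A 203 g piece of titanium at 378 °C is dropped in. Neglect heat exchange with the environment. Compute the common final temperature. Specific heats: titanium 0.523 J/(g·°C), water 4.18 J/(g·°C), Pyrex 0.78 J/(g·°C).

Let T be the final temperature. ΣQ_i = 0:
203·0.523·(T − 378) + 391·4.18·(T − 18.6) + 86.4·0.78·(T − 18.6) = 0
106.17(T − 378) + 1634.4(T − 18.6) + 67.39(T − 18.6) = 0
(106.17 + 1634.4 + 67.39) T = 106.17·378 + 1634.4·18.6 + 67.39·18.6
T = 71785 / 1807.9 = 39.7 °C

T_f ≈ 39.7 °C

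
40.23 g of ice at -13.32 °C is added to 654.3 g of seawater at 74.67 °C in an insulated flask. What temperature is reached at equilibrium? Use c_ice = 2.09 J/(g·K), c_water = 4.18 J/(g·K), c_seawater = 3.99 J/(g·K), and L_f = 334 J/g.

Taking heat into each body as positive, Σ m c ΔT = 0:
ice -13.32→0 °C: 40.23·2.09·13.32 = 1120
  melt ice: 40.23·334 = 13437
  warm the meltwater: 168.16 T
  seawater cools: 654.3·3.99·(T − 74.67) = 2610.7(T − 74.67)
2778.8 T = 194938 − 14557 = 180381
T ≈ 64.91 °C (positive, so assuming full melt was valid).

T_f ≈ 64.9 °C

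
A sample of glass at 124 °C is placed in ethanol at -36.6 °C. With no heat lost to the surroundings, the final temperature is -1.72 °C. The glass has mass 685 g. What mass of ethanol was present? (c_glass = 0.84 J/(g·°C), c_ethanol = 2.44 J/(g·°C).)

Energy conservation, ΣQ = 0:
685×0.84×(-1.72 − 124) + m×2.44×(-1.72 − (-36.6)) = 0
85.11 m = 72339
m = 72339/85.11 ≈ 850 g

m ≈ 850 g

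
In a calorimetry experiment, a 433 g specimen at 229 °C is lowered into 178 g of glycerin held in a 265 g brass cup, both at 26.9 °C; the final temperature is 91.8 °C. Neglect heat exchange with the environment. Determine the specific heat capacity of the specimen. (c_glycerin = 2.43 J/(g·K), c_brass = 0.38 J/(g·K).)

Setting the total heat transfer to zero:
433·c·(91.8 − 229) + 178·2.43·(91.8 − 26.9) + 265·0.38·(91.8 − 26.9) = 0
-59408 c = -34607
c = -34607/-59408 ≈ 0.5825 J/(g·K)

c ≈ 0.583 J/(g·K)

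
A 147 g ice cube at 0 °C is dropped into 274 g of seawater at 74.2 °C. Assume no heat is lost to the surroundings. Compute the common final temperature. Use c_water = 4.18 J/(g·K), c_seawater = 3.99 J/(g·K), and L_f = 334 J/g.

Heat gained plus heat lost sum to zero:
latent heat to melt: 147·334 = 49098
  warm the meltwater: 614.46 T
  seawater cools: 274·3.99·(T − 74.2) = 1093.3(T − 74.2)
1707.7 T = 81120 − 49098 = 32022
T ≈ 18.75 °C. Since T > 0 °C, the all-ice-melts assumption holds.

T_f ≈ 18.8 °C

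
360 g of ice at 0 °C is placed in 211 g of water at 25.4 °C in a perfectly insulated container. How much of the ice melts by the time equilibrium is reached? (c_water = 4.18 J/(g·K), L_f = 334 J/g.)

m_melted ≈ 67.1 g

Water can give up m c ΔT = 211·4.18·25.4 = 22402 J before reaching 0 °C.
To melt every bit of ice: 360·334 = 120240 J.
Since 22402 < 120240 J, not all the ice melts; equilibrium is at 0 °C.
m_melted·334 = 22402  ⇒  m_melted ≈ 67.07 g.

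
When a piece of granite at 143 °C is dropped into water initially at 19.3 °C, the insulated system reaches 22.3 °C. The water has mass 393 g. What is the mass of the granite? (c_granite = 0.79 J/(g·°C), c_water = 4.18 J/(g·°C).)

Setting the total heat transfer to zero:
m×0.79×(22.3 − 143) + 393×4.18×(22.3 − 19.3) = 0
-95.35 m = -4928.2
m = -4928.2/-95.35 ≈ 51.68 g

m ≈ 51.7 g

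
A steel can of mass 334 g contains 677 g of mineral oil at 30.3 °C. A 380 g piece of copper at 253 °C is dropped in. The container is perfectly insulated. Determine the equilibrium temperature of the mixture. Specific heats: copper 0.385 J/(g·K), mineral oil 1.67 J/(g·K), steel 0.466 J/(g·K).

T_f ≈ 53.0 °C

Taking heat into each body as positive, Σ m c ΔT = 0:
380·0.385·(T − 253) + 677·1.67·(T − 30.3) + 334·0.466·(T − 30.3) = 0
1432.5 T = 75987
T = 75987/1432.5 ≈ 53.04 °C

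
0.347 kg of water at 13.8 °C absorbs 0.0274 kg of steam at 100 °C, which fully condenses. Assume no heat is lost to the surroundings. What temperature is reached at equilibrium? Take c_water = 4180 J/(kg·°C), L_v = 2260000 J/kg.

T_f ≈ 59.7 °C

Setting the total heat transfer to zero:
condense steam: −0.0274·2260000 = −61924; condensed water 100 °C→T: 114.53(T − 100); water warms: 0.347·4180·(T − 13.8) = 1450.5(T − 13.8)
1565 T = 61924 + 11453 + 20016 = 93394
T ≈ 59.68 °C — below 100 °C, confirming all the steam condensed.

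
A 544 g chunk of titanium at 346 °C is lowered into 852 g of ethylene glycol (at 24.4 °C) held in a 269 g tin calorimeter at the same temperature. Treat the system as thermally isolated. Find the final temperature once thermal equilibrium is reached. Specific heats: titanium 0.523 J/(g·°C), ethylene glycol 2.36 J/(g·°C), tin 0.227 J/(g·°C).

T_f ≈ 63.2 °C

Let T be the final temperature. ΣQ_i = 0:
544·0.523·(T − 346) + 852·2.36·(T − 24.4) + 269·0.227·(T − 24.4) = 0
284.51(T − 346) + 2010.7(T − 24.4) + 61.06(T − 24.4) = 0
2356.3 T = 148993
T = 148993 / 2356.3 = 63.2 °C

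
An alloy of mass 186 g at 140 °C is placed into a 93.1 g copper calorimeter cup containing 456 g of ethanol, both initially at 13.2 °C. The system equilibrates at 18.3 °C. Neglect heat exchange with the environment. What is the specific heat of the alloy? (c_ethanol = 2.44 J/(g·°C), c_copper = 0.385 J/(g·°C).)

c ≈ 0.259 J/(g·°C)

Heat gained plus heat lost sum to zero:
186×c×(18.3 − 140) + 456×2.44×(18.3 − 13.2) + 93.1×0.385×(18.3 − 13.2) = 0
-22636 c = -5857.3
c = -5857.3/-22636 ≈ 0.2588 J/(g·°C)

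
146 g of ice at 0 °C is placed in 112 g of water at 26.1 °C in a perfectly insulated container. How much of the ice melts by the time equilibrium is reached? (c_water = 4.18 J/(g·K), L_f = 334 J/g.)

Heat available from the water dropping to 0 °C: 112·4.18·26.1 = 12219 J.
Melting all 146 g of ice would need 146·334 = 48764 J.
12219 J < 48764 J, so only part of the ice melts and the system sits at 0 °C.
m_melted·334 = 12219  ⇒  m_melted ≈ 36.58 g.

m_melted ≈ 36.6 g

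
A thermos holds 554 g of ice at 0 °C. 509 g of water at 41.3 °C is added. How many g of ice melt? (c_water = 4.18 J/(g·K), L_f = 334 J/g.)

m_melted ≈ 263 g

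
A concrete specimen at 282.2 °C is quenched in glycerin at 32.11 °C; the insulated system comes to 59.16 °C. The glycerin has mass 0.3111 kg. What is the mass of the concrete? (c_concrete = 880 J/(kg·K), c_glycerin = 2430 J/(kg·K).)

Let T be the final temperature. ΣQ_i = 0:
m·880·(59.16 − 282.2) + 0.3111·2430·(59.16 − 32.11) = 0
-196275 m = -20449
m = -20449/-196275 ≈ 0.1042 kg

m ≈ 0.104 kg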